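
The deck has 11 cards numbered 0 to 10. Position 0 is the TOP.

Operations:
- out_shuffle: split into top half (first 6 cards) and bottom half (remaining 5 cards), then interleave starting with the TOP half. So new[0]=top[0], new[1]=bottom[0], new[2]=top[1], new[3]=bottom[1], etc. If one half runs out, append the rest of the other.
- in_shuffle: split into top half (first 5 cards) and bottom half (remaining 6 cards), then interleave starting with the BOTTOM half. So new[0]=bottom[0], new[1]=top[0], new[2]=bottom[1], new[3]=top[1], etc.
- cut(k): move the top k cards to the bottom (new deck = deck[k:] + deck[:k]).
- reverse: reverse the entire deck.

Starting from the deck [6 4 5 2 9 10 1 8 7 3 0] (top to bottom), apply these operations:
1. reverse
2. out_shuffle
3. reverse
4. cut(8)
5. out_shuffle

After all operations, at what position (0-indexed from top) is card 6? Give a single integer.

Answer: 8

Derivation:
After op 1 (reverse): [0 3 7 8 1 10 9 2 5 4 6]
After op 2 (out_shuffle): [0 9 3 2 7 5 8 4 1 6 10]
After op 3 (reverse): [10 6 1 4 8 5 7 2 3 9 0]
After op 4 (cut(8)): [3 9 0 10 6 1 4 8 5 7 2]
After op 5 (out_shuffle): [3 4 9 8 0 5 10 7 6 2 1]
Card 6 is at position 8.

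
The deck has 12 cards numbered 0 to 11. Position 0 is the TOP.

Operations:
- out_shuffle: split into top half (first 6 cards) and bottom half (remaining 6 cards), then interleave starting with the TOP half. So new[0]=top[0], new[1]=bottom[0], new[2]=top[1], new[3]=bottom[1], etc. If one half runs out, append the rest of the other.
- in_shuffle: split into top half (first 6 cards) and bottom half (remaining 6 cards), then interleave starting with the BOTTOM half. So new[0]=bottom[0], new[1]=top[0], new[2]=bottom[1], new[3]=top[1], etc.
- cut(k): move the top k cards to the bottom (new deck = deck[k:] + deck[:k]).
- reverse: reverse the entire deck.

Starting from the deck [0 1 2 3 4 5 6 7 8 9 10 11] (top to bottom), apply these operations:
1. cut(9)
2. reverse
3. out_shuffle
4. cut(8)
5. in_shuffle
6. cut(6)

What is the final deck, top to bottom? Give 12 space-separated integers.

After op 1 (cut(9)): [9 10 11 0 1 2 3 4 5 6 7 8]
After op 2 (reverse): [8 7 6 5 4 3 2 1 0 11 10 9]
After op 3 (out_shuffle): [8 2 7 1 6 0 5 11 4 10 3 9]
After op 4 (cut(8)): [4 10 3 9 8 2 7 1 6 0 5 11]
After op 5 (in_shuffle): [7 4 1 10 6 3 0 9 5 8 11 2]
After op 6 (cut(6)): [0 9 5 8 11 2 7 4 1 10 6 3]

Answer: 0 9 5 8 11 2 7 4 1 10 6 3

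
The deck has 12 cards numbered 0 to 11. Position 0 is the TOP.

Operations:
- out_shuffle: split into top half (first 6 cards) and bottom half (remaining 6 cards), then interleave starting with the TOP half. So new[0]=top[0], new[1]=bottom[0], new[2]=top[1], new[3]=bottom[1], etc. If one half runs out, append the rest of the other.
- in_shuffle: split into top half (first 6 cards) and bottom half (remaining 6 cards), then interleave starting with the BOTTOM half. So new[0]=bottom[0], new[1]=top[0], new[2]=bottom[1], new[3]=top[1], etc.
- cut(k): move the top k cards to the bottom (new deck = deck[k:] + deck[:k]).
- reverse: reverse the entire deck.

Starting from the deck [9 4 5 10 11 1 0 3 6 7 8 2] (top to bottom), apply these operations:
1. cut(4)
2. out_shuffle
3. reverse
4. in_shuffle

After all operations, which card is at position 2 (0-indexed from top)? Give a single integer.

Answer: 0

Derivation:
After op 1 (cut(4)): [11 1 0 3 6 7 8 2 9 4 5 10]
After op 2 (out_shuffle): [11 8 1 2 0 9 3 4 6 5 7 10]
After op 3 (reverse): [10 7 5 6 4 3 9 0 2 1 8 11]
After op 4 (in_shuffle): [9 10 0 7 2 5 1 6 8 4 11 3]
Position 2: card 0.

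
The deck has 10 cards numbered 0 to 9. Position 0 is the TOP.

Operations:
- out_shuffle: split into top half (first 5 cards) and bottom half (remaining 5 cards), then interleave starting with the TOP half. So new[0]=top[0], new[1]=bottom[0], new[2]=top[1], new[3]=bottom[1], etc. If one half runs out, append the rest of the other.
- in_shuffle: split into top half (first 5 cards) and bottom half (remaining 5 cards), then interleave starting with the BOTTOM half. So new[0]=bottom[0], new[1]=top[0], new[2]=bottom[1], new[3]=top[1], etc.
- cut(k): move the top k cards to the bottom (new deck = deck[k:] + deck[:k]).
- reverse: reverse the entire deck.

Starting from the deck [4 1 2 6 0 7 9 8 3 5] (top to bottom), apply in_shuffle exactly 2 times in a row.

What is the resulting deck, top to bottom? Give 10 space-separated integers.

Answer: 2 7 3 4 6 9 5 1 0 8

Derivation:
After op 1 (in_shuffle): [7 4 9 1 8 2 3 6 5 0]
After op 2 (in_shuffle): [2 7 3 4 6 9 5 1 0 8]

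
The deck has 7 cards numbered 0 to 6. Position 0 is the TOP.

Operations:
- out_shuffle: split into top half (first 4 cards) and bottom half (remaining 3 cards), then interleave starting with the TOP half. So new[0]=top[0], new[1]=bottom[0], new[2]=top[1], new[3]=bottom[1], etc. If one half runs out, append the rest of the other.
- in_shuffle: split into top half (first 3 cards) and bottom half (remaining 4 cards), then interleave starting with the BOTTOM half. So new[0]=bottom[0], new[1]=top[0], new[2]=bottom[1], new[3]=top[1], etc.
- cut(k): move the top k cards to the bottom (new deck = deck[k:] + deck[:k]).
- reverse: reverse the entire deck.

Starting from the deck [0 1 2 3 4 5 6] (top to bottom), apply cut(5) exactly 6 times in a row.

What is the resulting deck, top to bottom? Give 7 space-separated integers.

Answer: 2 3 4 5 6 0 1

Derivation:
After op 1 (cut(5)): [5 6 0 1 2 3 4]
After op 2 (cut(5)): [3 4 5 6 0 1 2]
After op 3 (cut(5)): [1 2 3 4 5 6 0]
After op 4 (cut(5)): [6 0 1 2 3 4 5]
After op 5 (cut(5)): [4 5 6 0 1 2 3]
After op 6 (cut(5)): [2 3 4 5 6 0 1]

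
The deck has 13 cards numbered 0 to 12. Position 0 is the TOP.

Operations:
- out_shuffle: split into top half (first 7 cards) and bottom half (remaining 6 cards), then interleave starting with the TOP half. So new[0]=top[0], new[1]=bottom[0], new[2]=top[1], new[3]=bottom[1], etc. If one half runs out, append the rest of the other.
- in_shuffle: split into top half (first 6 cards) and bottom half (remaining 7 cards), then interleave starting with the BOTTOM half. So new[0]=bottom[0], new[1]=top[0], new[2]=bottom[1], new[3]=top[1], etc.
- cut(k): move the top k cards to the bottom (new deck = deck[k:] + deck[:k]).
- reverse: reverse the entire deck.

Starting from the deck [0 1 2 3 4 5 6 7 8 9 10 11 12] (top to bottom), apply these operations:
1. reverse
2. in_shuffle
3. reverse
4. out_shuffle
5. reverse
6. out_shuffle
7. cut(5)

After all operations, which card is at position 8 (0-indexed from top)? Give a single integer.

After op 1 (reverse): [12 11 10 9 8 7 6 5 4 3 2 1 0]
After op 2 (in_shuffle): [6 12 5 11 4 10 3 9 2 8 1 7 0]
After op 3 (reverse): [0 7 1 8 2 9 3 10 4 11 5 12 6]
After op 4 (out_shuffle): [0 10 7 4 1 11 8 5 2 12 9 6 3]
After op 5 (reverse): [3 6 9 12 2 5 8 11 1 4 7 10 0]
After op 6 (out_shuffle): [3 11 6 1 9 4 12 7 2 10 5 0 8]
After op 7 (cut(5)): [4 12 7 2 10 5 0 8 3 11 6 1 9]
Position 8: card 3.

Answer: 3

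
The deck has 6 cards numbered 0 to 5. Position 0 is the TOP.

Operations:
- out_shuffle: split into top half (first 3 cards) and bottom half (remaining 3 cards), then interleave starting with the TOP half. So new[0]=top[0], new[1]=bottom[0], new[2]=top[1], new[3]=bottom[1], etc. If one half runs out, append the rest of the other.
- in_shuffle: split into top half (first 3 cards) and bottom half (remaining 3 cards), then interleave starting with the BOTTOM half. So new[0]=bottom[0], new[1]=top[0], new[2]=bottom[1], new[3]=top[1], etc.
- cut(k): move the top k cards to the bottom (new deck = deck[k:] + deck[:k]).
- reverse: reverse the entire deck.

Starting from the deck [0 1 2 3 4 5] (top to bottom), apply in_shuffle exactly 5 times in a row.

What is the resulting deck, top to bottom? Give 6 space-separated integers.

Answer: 1 3 5 0 2 4

Derivation:
After op 1 (in_shuffle): [3 0 4 1 5 2]
After op 2 (in_shuffle): [1 3 5 0 2 4]
After op 3 (in_shuffle): [0 1 2 3 4 5]
After op 4 (in_shuffle): [3 0 4 1 5 2]
After op 5 (in_shuffle): [1 3 5 0 2 4]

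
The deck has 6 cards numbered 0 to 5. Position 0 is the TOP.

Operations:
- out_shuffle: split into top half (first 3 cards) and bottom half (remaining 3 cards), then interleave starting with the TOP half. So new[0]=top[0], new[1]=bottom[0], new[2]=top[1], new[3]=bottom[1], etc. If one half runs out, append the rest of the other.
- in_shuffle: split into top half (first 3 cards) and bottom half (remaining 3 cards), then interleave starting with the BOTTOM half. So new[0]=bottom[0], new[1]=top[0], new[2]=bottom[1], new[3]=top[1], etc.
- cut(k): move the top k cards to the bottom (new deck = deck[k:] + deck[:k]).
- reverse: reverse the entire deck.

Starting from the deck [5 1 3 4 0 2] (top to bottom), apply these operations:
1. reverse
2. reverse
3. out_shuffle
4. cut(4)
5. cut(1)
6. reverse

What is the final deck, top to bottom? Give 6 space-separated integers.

After op 1 (reverse): [2 0 4 3 1 5]
After op 2 (reverse): [5 1 3 4 0 2]
After op 3 (out_shuffle): [5 4 1 0 3 2]
After op 4 (cut(4)): [3 2 5 4 1 0]
After op 5 (cut(1)): [2 5 4 1 0 3]
After op 6 (reverse): [3 0 1 4 5 2]

Answer: 3 0 1 4 5 2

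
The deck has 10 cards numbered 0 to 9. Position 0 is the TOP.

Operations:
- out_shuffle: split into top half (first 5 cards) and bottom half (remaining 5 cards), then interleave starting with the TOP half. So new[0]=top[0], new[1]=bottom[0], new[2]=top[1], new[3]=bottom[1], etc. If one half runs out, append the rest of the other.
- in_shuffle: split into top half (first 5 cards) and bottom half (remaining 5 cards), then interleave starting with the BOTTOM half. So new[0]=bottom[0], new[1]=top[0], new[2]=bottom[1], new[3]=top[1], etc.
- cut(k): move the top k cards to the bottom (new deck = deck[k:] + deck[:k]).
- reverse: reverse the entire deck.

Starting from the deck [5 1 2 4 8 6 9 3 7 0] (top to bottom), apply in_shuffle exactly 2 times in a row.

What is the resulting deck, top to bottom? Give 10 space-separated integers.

Answer: 2 6 7 5 4 9 0 1 8 3

Derivation:
After op 1 (in_shuffle): [6 5 9 1 3 2 7 4 0 8]
After op 2 (in_shuffle): [2 6 7 5 4 9 0 1 8 3]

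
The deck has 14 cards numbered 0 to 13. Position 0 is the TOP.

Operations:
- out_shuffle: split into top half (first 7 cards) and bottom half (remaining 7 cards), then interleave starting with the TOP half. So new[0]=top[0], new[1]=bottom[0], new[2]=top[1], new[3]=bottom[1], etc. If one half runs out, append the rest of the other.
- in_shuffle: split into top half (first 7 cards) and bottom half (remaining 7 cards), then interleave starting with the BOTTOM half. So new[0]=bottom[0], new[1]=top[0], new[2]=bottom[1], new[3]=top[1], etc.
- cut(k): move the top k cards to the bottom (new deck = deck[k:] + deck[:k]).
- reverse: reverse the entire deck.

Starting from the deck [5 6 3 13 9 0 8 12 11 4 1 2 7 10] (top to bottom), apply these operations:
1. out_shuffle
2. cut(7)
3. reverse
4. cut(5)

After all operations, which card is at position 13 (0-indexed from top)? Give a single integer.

Answer: 6

Derivation:
After op 1 (out_shuffle): [5 12 6 11 3 4 13 1 9 2 0 7 8 10]
After op 2 (cut(7)): [1 9 2 0 7 8 10 5 12 6 11 3 4 13]
After op 3 (reverse): [13 4 3 11 6 12 5 10 8 7 0 2 9 1]
After op 4 (cut(5)): [12 5 10 8 7 0 2 9 1 13 4 3 11 6]
Position 13: card 6.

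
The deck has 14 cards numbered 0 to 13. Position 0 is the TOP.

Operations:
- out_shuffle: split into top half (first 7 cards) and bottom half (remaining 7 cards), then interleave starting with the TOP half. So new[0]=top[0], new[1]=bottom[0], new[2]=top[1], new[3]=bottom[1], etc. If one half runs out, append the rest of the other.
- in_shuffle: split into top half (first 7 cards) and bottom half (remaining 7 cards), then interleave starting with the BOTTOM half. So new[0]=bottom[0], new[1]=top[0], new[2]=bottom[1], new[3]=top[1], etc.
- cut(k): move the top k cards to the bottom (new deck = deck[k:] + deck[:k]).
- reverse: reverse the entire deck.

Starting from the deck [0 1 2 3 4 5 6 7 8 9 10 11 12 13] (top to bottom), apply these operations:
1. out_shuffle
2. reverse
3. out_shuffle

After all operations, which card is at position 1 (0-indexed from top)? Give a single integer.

After op 1 (out_shuffle): [0 7 1 8 2 9 3 10 4 11 5 12 6 13]
After op 2 (reverse): [13 6 12 5 11 4 10 3 9 2 8 1 7 0]
After op 3 (out_shuffle): [13 3 6 9 12 2 5 8 11 1 4 7 10 0]
Position 1: card 3.

Answer: 3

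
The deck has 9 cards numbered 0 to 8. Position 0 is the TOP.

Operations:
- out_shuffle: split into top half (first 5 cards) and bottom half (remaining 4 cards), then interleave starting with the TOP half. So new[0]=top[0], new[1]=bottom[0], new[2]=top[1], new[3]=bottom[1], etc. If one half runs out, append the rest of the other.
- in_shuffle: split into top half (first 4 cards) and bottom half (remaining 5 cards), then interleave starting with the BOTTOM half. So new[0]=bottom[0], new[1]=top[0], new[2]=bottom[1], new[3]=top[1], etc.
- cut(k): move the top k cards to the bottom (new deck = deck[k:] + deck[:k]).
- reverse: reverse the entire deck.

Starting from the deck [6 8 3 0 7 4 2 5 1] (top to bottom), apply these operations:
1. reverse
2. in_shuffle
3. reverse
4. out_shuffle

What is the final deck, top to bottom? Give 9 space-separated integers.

Answer: 6 5 4 0 8 1 2 7 3

Derivation:
After op 1 (reverse): [1 5 2 4 7 0 3 8 6]
After op 2 (in_shuffle): [7 1 0 5 3 2 8 4 6]
After op 3 (reverse): [6 4 8 2 3 5 0 1 7]
After op 4 (out_shuffle): [6 5 4 0 8 1 2 7 3]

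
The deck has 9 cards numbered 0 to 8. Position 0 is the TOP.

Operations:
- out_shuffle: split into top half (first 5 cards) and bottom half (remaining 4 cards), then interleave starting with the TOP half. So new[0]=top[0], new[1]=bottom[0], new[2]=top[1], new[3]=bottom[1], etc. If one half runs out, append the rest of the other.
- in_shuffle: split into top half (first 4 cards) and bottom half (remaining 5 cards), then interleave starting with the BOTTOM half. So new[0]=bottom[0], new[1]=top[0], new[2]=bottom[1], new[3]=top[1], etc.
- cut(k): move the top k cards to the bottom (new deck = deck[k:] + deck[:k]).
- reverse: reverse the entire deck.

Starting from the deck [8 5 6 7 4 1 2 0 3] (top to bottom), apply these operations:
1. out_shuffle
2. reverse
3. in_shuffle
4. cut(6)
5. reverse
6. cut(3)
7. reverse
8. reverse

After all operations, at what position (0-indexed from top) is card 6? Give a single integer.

Answer: 2

Derivation:
After op 1 (out_shuffle): [8 1 5 2 6 0 7 3 4]
After op 2 (reverse): [4 3 7 0 6 2 5 1 8]
After op 3 (in_shuffle): [6 4 2 3 5 7 1 0 8]
After op 4 (cut(6)): [1 0 8 6 4 2 3 5 7]
After op 5 (reverse): [7 5 3 2 4 6 8 0 1]
After op 6 (cut(3)): [2 4 6 8 0 1 7 5 3]
After op 7 (reverse): [3 5 7 1 0 8 6 4 2]
After op 8 (reverse): [2 4 6 8 0 1 7 5 3]
Card 6 is at position 2.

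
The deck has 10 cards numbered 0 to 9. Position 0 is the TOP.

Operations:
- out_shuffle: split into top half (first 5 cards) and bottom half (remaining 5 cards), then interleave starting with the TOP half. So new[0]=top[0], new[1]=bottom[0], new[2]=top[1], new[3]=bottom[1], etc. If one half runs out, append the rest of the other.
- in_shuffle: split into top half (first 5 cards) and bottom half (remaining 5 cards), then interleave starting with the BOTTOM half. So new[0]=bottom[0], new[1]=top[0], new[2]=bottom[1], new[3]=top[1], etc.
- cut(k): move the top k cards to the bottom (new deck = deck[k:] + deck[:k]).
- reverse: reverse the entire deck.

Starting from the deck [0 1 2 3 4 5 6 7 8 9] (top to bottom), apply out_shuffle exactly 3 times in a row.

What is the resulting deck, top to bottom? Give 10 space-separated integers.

After op 1 (out_shuffle): [0 5 1 6 2 7 3 8 4 9]
After op 2 (out_shuffle): [0 7 5 3 1 8 6 4 2 9]
After op 3 (out_shuffle): [0 8 7 6 5 4 3 2 1 9]

Answer: 0 8 7 6 5 4 3 2 1 9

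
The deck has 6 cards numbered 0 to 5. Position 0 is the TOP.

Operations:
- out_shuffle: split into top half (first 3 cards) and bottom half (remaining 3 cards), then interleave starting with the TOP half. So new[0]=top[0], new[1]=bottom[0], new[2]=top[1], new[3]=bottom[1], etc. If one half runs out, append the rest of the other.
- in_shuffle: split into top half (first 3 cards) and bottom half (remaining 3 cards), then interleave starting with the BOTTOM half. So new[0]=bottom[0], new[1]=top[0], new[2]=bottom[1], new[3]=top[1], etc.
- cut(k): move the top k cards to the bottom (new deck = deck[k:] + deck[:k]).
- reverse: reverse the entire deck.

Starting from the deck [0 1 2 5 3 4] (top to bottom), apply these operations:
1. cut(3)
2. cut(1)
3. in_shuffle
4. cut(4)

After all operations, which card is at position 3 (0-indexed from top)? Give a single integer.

After op 1 (cut(3)): [5 3 4 0 1 2]
After op 2 (cut(1)): [3 4 0 1 2 5]
After op 3 (in_shuffle): [1 3 2 4 5 0]
After op 4 (cut(4)): [5 0 1 3 2 4]
Position 3: card 3.

Answer: 3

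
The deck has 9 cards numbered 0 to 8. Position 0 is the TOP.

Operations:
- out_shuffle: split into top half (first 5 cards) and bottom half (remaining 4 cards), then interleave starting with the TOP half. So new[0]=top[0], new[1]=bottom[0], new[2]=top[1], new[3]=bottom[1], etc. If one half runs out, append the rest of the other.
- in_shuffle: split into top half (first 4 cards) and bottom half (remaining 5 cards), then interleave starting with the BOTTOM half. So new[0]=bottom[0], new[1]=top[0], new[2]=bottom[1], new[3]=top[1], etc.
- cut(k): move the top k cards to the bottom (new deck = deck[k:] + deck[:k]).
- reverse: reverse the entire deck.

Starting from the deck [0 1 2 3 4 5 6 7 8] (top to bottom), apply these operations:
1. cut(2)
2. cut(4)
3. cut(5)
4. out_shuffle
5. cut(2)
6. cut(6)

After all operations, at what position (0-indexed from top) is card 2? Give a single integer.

Answer: 1

Derivation:
After op 1 (cut(2)): [2 3 4 5 6 7 8 0 1]
After op 2 (cut(4)): [6 7 8 0 1 2 3 4 5]
After op 3 (cut(5)): [2 3 4 5 6 7 8 0 1]
After op 4 (out_shuffle): [2 7 3 8 4 0 5 1 6]
After op 5 (cut(2)): [3 8 4 0 5 1 6 2 7]
After op 6 (cut(6)): [6 2 7 3 8 4 0 5 1]
Card 2 is at position 1.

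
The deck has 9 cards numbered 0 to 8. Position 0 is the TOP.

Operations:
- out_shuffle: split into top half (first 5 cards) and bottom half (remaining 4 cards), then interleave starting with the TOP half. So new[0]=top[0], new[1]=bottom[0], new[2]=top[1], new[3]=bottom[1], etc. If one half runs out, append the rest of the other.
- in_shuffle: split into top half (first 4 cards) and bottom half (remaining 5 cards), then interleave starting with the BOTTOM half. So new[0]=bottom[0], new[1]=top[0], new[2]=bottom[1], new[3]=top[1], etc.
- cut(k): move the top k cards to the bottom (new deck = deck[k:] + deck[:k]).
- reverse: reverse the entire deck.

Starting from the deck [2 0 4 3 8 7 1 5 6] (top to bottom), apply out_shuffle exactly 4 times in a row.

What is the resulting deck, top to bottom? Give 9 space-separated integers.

After op 1 (out_shuffle): [2 7 0 1 4 5 3 6 8]
After op 2 (out_shuffle): [2 5 7 3 0 6 1 8 4]
After op 3 (out_shuffle): [2 6 5 1 7 8 3 4 0]
After op 4 (out_shuffle): [2 8 6 3 5 4 1 0 7]

Answer: 2 8 6 3 5 4 1 0 7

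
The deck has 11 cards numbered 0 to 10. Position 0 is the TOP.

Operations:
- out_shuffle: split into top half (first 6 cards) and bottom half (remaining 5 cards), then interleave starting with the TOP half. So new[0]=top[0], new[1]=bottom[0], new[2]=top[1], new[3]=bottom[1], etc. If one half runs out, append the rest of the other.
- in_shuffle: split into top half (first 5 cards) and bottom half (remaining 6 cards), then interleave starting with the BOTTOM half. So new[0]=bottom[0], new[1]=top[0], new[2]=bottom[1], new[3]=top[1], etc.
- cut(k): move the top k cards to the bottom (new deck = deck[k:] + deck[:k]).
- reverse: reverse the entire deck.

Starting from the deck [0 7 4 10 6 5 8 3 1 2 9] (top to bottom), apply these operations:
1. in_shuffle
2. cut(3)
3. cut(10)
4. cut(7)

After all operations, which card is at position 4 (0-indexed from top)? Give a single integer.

After op 1 (in_shuffle): [5 0 8 7 3 4 1 10 2 6 9]
After op 2 (cut(3)): [7 3 4 1 10 2 6 9 5 0 8]
After op 3 (cut(10)): [8 7 3 4 1 10 2 6 9 5 0]
After op 4 (cut(7)): [6 9 5 0 8 7 3 4 1 10 2]
Position 4: card 8.

Answer: 8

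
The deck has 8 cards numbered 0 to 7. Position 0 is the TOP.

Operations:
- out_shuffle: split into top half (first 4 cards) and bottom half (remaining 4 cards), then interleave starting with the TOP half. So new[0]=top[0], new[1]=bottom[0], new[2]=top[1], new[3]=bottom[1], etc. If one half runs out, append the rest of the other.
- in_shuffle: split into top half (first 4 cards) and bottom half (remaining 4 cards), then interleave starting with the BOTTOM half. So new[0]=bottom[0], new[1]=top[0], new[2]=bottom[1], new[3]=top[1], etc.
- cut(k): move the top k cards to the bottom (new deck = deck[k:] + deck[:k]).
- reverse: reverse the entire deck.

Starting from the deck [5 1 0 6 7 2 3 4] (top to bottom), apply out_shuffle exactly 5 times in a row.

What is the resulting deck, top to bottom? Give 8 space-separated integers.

Answer: 5 0 7 3 1 6 2 4

Derivation:
After op 1 (out_shuffle): [5 7 1 2 0 3 6 4]
After op 2 (out_shuffle): [5 0 7 3 1 6 2 4]
After op 3 (out_shuffle): [5 1 0 6 7 2 3 4]
After op 4 (out_shuffle): [5 7 1 2 0 3 6 4]
After op 5 (out_shuffle): [5 0 7 3 1 6 2 4]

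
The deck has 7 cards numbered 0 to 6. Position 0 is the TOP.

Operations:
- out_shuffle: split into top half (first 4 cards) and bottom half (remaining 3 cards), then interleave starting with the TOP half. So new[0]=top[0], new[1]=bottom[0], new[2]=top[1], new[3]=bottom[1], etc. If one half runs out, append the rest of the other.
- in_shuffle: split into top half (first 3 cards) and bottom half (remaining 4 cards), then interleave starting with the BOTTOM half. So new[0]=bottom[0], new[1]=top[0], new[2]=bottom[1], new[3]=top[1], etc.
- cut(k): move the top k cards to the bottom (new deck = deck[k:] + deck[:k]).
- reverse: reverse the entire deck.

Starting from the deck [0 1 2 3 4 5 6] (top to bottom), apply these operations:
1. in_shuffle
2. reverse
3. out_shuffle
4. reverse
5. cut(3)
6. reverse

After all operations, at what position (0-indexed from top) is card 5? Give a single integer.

After op 1 (in_shuffle): [3 0 4 1 5 2 6]
After op 2 (reverse): [6 2 5 1 4 0 3]
After op 3 (out_shuffle): [6 4 2 0 5 3 1]
After op 4 (reverse): [1 3 5 0 2 4 6]
After op 5 (cut(3)): [0 2 4 6 1 3 5]
After op 6 (reverse): [5 3 1 6 4 2 0]
Card 5 is at position 0.

Answer: 0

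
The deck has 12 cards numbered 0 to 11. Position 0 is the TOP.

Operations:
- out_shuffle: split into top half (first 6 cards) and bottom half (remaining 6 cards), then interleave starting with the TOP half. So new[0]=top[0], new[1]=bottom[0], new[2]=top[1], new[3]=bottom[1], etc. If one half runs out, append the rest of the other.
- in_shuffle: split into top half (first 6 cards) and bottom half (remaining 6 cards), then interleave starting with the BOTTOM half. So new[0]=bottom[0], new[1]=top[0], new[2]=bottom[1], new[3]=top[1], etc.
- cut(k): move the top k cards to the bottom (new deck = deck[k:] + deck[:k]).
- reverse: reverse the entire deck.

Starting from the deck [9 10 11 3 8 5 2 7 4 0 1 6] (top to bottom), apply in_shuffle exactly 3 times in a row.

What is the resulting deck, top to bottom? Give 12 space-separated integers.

Answer: 8 0 10 2 6 3 4 9 5 1 11 7

Derivation:
After op 1 (in_shuffle): [2 9 7 10 4 11 0 3 1 8 6 5]
After op 2 (in_shuffle): [0 2 3 9 1 7 8 10 6 4 5 11]
After op 3 (in_shuffle): [8 0 10 2 6 3 4 9 5 1 11 7]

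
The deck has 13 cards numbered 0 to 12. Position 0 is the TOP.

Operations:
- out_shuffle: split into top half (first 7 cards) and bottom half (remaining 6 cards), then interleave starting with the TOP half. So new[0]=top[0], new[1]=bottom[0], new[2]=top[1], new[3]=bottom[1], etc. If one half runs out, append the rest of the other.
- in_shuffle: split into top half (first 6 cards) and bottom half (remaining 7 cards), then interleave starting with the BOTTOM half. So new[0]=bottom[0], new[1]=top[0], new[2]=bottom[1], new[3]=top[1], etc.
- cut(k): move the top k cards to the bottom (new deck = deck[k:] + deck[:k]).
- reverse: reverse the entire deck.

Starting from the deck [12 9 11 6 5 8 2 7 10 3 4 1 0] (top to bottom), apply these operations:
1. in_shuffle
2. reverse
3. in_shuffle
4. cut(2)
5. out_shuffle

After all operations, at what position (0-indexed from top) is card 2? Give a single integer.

Answer: 7

Derivation:
After op 1 (in_shuffle): [2 12 7 9 10 11 3 6 4 5 1 8 0]
After op 2 (reverse): [0 8 1 5 4 6 3 11 10 9 7 12 2]
After op 3 (in_shuffle): [3 0 11 8 10 1 9 5 7 4 12 6 2]
After op 4 (cut(2)): [11 8 10 1 9 5 7 4 12 6 2 3 0]
After op 5 (out_shuffle): [11 4 8 12 10 6 1 2 9 3 5 0 7]
Card 2 is at position 7.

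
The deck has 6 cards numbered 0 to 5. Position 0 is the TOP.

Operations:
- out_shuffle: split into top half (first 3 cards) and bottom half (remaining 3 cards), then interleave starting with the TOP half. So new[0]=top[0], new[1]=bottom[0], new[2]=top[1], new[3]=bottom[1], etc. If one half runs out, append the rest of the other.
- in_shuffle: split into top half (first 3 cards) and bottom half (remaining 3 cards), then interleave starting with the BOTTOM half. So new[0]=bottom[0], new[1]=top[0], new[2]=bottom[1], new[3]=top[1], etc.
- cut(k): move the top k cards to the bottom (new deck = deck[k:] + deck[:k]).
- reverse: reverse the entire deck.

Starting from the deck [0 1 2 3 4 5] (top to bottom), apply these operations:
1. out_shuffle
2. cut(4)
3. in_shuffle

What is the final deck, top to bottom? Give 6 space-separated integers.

Answer: 3 2 1 5 4 0

Derivation:
After op 1 (out_shuffle): [0 3 1 4 2 5]
After op 2 (cut(4)): [2 5 0 3 1 4]
After op 3 (in_shuffle): [3 2 1 5 4 0]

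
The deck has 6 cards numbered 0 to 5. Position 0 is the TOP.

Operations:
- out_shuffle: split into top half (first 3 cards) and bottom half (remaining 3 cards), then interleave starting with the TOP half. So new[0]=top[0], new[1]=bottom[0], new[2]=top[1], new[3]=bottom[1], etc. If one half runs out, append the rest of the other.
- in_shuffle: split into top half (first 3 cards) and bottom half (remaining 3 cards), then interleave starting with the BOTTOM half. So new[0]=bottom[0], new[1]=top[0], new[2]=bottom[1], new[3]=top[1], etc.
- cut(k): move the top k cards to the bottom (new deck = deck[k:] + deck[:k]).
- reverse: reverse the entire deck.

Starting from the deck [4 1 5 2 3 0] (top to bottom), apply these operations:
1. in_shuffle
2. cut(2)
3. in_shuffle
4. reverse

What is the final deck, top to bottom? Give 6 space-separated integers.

Answer: 0 4 1 2 3 5

Derivation:
After op 1 (in_shuffle): [2 4 3 1 0 5]
After op 2 (cut(2)): [3 1 0 5 2 4]
After op 3 (in_shuffle): [5 3 2 1 4 0]
After op 4 (reverse): [0 4 1 2 3 5]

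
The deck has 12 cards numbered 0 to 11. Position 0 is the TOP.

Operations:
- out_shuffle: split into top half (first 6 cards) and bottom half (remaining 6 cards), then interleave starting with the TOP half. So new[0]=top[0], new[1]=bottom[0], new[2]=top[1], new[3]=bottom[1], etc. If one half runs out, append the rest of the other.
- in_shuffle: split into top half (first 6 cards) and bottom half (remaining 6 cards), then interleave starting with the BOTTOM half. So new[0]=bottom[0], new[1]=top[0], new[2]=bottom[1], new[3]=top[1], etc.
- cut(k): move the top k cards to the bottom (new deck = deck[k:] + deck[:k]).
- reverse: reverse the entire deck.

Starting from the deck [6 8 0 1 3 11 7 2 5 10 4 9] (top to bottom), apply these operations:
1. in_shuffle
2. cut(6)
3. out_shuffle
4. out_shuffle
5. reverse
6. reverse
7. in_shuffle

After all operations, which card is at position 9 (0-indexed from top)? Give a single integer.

Answer: 1

Derivation:
After op 1 (in_shuffle): [7 6 2 8 5 0 10 1 4 3 9 11]
After op 2 (cut(6)): [10 1 4 3 9 11 7 6 2 8 5 0]
After op 3 (out_shuffle): [10 7 1 6 4 2 3 8 9 5 11 0]
After op 4 (out_shuffle): [10 3 7 8 1 9 6 5 4 11 2 0]
After op 5 (reverse): [0 2 11 4 5 6 9 1 8 7 3 10]
After op 6 (reverse): [10 3 7 8 1 9 6 5 4 11 2 0]
After op 7 (in_shuffle): [6 10 5 3 4 7 11 8 2 1 0 9]
Position 9: card 1.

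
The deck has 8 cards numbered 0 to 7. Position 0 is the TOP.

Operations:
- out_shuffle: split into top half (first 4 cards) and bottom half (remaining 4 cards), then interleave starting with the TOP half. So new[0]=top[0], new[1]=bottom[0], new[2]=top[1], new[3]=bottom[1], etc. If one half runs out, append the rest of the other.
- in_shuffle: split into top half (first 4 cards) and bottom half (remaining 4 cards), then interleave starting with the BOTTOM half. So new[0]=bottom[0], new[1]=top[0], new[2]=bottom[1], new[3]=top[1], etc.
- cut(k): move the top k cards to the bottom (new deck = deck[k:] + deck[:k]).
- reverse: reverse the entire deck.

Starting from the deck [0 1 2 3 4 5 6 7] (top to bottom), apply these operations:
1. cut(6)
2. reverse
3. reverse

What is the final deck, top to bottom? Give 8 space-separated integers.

After op 1 (cut(6)): [6 7 0 1 2 3 4 5]
After op 2 (reverse): [5 4 3 2 1 0 7 6]
After op 3 (reverse): [6 7 0 1 2 3 4 5]

Answer: 6 7 0 1 2 3 4 5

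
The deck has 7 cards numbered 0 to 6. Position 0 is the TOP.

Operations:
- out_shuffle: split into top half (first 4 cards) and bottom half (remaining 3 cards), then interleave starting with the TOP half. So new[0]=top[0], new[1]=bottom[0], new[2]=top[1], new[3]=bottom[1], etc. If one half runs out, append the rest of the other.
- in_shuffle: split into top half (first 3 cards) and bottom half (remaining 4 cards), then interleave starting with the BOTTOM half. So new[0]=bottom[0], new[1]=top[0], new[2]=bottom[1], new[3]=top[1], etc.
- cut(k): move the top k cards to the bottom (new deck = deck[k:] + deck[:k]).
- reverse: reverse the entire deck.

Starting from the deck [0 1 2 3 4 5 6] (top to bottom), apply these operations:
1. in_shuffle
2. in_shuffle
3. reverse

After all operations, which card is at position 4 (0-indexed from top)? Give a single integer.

Answer: 5

Derivation:
After op 1 (in_shuffle): [3 0 4 1 5 2 6]
After op 2 (in_shuffle): [1 3 5 0 2 4 6]
After op 3 (reverse): [6 4 2 0 5 3 1]
Position 4: card 5.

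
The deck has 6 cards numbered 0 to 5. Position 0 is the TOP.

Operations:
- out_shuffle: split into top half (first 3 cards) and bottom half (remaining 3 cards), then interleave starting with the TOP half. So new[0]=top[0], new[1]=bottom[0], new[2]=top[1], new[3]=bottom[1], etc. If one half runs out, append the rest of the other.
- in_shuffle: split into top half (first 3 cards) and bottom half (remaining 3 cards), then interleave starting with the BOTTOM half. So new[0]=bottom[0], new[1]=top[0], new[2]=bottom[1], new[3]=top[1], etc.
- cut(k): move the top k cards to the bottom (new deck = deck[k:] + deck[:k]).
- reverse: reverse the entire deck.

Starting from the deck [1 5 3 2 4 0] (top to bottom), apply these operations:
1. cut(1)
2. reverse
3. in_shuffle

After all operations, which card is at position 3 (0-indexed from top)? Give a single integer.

Answer: 0

Derivation:
After op 1 (cut(1)): [5 3 2 4 0 1]
After op 2 (reverse): [1 0 4 2 3 5]
After op 3 (in_shuffle): [2 1 3 0 5 4]
Position 3: card 0.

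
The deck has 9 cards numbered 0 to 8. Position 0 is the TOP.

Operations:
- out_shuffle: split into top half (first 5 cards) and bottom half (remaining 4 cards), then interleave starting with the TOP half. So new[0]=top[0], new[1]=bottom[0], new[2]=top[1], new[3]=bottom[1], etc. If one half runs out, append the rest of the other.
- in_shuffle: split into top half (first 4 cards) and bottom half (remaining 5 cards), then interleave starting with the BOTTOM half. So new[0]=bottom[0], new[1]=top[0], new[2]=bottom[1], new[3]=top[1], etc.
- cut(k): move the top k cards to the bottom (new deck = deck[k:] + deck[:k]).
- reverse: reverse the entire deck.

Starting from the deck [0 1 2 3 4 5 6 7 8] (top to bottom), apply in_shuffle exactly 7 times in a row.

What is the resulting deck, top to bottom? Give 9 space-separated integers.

Answer: 4 0 5 1 6 2 7 3 8

Derivation:
After op 1 (in_shuffle): [4 0 5 1 6 2 7 3 8]
After op 2 (in_shuffle): [6 4 2 0 7 5 3 1 8]
After op 3 (in_shuffle): [7 6 5 4 3 2 1 0 8]
After op 4 (in_shuffle): [3 7 2 6 1 5 0 4 8]
After op 5 (in_shuffle): [1 3 5 7 0 2 4 6 8]
After op 6 (in_shuffle): [0 1 2 3 4 5 6 7 8]
After op 7 (in_shuffle): [4 0 5 1 6 2 7 3 8]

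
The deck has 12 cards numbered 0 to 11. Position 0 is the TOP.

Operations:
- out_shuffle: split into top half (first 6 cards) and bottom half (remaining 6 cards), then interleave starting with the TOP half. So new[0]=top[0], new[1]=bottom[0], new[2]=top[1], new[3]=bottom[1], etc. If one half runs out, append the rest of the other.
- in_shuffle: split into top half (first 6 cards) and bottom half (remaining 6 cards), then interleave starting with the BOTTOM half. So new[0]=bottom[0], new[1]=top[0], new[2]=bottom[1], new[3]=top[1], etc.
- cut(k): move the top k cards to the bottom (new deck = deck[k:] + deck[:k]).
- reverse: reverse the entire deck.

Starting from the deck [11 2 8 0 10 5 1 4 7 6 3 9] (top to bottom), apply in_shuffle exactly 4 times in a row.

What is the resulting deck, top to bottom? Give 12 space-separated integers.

Answer: 7 10 11 6 5 2 3 1 8 9 4 0

Derivation:
After op 1 (in_shuffle): [1 11 4 2 7 8 6 0 3 10 9 5]
After op 2 (in_shuffle): [6 1 0 11 3 4 10 2 9 7 5 8]
After op 3 (in_shuffle): [10 6 2 1 9 0 7 11 5 3 8 4]
After op 4 (in_shuffle): [7 10 11 6 5 2 3 1 8 9 4 0]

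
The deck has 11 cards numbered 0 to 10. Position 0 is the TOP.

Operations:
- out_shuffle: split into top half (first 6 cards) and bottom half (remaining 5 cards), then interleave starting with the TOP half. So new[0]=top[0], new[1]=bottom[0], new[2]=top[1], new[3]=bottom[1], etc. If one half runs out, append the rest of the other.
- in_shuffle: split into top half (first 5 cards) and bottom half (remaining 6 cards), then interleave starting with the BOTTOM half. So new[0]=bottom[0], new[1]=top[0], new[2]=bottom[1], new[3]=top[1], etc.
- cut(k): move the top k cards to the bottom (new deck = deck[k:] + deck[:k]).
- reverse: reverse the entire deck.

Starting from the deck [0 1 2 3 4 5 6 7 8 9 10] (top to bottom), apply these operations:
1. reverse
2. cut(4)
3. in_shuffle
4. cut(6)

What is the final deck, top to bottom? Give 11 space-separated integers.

After op 1 (reverse): [10 9 8 7 6 5 4 3 2 1 0]
After op 2 (cut(4)): [6 5 4 3 2 1 0 10 9 8 7]
After op 3 (in_shuffle): [1 6 0 5 10 4 9 3 8 2 7]
After op 4 (cut(6)): [9 3 8 2 7 1 6 0 5 10 4]

Answer: 9 3 8 2 7 1 6 0 5 10 4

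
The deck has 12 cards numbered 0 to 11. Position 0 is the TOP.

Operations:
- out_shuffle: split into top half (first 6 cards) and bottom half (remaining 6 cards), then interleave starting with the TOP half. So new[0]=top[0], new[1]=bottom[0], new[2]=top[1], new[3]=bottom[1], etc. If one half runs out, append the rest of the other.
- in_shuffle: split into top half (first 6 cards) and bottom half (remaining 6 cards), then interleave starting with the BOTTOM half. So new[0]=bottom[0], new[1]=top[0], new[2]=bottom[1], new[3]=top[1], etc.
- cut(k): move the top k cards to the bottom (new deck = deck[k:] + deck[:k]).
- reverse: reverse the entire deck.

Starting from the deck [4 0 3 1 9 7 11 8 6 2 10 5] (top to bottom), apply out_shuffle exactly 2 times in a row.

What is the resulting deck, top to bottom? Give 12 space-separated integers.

Answer: 4 1 11 2 0 9 8 10 3 7 6 5

Derivation:
After op 1 (out_shuffle): [4 11 0 8 3 6 1 2 9 10 7 5]
After op 2 (out_shuffle): [4 1 11 2 0 9 8 10 3 7 6 5]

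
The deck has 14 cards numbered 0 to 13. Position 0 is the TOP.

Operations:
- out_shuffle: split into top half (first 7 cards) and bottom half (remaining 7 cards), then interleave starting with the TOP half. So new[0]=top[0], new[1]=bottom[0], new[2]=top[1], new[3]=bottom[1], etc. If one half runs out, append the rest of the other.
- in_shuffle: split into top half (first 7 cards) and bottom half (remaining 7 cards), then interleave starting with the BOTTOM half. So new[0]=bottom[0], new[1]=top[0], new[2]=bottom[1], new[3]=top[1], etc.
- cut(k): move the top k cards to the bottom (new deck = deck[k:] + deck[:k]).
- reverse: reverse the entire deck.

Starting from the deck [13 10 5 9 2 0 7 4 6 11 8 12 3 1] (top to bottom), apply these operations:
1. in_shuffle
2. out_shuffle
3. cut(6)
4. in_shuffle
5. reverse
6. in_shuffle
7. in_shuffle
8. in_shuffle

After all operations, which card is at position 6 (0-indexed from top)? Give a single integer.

After op 1 (in_shuffle): [4 13 6 10 11 5 8 9 12 2 3 0 1 7]
After op 2 (out_shuffle): [4 9 13 12 6 2 10 3 11 0 5 1 8 7]
After op 3 (cut(6)): [10 3 11 0 5 1 8 7 4 9 13 12 6 2]
After op 4 (in_shuffle): [7 10 4 3 9 11 13 0 12 5 6 1 2 8]
After op 5 (reverse): [8 2 1 6 5 12 0 13 11 9 3 4 10 7]
After op 6 (in_shuffle): [13 8 11 2 9 1 3 6 4 5 10 12 7 0]
After op 7 (in_shuffle): [6 13 4 8 5 11 10 2 12 9 7 1 0 3]
After op 8 (in_shuffle): [2 6 12 13 9 4 7 8 1 5 0 11 3 10]
Position 6: card 7.

Answer: 7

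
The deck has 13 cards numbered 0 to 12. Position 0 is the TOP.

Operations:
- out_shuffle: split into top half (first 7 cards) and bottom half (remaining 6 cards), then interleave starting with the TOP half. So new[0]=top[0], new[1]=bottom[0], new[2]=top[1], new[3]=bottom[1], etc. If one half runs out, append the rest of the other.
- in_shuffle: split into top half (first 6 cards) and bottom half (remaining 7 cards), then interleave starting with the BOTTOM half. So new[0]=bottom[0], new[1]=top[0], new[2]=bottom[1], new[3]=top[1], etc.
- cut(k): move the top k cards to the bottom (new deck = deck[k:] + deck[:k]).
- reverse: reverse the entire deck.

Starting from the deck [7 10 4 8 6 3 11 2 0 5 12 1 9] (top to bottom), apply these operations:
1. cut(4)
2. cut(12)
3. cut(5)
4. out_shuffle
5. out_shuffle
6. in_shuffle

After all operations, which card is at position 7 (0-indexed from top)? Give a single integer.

After op 1 (cut(4)): [6 3 11 2 0 5 12 1 9 7 10 4 8]
After op 2 (cut(12)): [8 6 3 11 2 0 5 12 1 9 7 10 4]
After op 3 (cut(5)): [0 5 12 1 9 7 10 4 8 6 3 11 2]
After op 4 (out_shuffle): [0 4 5 8 12 6 1 3 9 11 7 2 10]
After op 5 (out_shuffle): [0 3 4 9 5 11 8 7 12 2 6 10 1]
After op 6 (in_shuffle): [8 0 7 3 12 4 2 9 6 5 10 11 1]
Position 7: card 9.

Answer: 9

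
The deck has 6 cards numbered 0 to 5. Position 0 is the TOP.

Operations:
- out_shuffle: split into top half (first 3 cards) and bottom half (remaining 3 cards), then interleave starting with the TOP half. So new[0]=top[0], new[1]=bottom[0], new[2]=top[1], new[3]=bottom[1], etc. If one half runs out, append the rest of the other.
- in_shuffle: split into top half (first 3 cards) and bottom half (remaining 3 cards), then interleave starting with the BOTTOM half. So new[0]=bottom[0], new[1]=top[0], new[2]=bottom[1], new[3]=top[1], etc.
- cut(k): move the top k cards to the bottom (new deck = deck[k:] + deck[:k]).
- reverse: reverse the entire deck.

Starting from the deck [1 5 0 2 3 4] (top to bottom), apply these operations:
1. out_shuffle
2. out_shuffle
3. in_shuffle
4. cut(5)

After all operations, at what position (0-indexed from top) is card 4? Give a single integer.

Answer: 5

Derivation:
After op 1 (out_shuffle): [1 2 5 3 0 4]
After op 2 (out_shuffle): [1 3 2 0 5 4]
After op 3 (in_shuffle): [0 1 5 3 4 2]
After op 4 (cut(5)): [2 0 1 5 3 4]
Card 4 is at position 5.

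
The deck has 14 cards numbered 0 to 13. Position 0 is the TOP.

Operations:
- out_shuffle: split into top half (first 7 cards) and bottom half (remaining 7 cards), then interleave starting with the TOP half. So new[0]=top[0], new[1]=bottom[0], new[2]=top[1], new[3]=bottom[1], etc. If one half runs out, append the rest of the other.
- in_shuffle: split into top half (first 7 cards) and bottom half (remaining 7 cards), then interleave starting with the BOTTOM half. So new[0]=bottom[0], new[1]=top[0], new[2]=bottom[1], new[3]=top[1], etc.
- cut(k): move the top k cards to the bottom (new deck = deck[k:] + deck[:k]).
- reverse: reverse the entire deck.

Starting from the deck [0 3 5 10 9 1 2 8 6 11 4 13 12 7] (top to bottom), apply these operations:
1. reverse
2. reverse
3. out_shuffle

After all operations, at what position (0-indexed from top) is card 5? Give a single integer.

Answer: 4

Derivation:
After op 1 (reverse): [7 12 13 4 11 6 8 2 1 9 10 5 3 0]
After op 2 (reverse): [0 3 5 10 9 1 2 8 6 11 4 13 12 7]
After op 3 (out_shuffle): [0 8 3 6 5 11 10 4 9 13 1 12 2 7]
Card 5 is at position 4.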